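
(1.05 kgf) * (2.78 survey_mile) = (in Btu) 43.66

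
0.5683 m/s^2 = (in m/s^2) 0.5683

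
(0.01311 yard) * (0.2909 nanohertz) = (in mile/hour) 7.801e-12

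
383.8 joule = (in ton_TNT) 9.173e-08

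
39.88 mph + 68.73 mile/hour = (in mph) 108.6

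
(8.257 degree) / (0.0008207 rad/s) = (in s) 175.6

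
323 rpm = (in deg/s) 1938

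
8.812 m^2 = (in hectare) 0.0008812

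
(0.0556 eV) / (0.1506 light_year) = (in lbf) 1.406e-36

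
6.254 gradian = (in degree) 5.629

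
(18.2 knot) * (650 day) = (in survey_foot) 1.725e+09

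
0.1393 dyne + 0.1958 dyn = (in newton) 3.351e-06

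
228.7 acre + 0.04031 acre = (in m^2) 9.257e+05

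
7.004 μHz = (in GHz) 7.004e-15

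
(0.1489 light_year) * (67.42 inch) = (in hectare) 2.412e+11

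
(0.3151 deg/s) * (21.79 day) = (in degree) 5.932e+05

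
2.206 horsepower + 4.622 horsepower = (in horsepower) 6.828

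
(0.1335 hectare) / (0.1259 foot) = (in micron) 3.479e+10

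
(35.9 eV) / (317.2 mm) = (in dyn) 1.813e-12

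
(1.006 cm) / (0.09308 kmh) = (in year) 1.234e-08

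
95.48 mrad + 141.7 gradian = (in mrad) 2321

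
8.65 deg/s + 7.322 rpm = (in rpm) 8.764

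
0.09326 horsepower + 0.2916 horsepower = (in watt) 287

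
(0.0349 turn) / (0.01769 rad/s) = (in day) 0.0001435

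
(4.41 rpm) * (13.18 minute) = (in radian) 365.2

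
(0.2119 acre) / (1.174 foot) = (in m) 2396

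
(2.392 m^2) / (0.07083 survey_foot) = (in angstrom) 1.108e+12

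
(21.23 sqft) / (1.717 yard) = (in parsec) 4.071e-17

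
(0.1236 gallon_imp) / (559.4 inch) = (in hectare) 3.955e-09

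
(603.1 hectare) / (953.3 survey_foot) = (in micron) 2.076e+10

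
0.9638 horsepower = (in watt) 718.7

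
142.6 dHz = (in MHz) 1.426e-05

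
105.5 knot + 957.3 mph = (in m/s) 482.2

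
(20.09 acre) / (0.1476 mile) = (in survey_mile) 0.2127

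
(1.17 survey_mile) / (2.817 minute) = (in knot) 21.66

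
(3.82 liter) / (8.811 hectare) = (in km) 4.335e-11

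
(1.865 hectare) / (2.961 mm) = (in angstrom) 6.299e+16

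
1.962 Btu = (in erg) 2.07e+10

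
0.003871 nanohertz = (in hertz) 3.871e-12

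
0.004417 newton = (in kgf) 0.0004504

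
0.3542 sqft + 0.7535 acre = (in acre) 0.7535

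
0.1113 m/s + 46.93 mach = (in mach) 46.93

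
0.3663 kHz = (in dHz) 3663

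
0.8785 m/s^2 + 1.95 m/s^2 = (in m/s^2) 2.829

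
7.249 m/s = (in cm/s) 724.9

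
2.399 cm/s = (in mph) 0.05366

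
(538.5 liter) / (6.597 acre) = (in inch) 0.0007941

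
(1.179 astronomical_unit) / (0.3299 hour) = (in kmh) 5.346e+08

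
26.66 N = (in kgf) 2.719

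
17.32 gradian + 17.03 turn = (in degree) 6146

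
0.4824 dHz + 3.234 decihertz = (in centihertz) 37.16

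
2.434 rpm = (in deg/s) 14.6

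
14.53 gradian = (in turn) 0.03633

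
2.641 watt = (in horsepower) 0.003542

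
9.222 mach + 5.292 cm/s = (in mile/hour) 7024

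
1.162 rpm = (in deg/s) 6.972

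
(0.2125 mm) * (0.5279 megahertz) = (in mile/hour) 250.9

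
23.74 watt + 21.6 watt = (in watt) 45.34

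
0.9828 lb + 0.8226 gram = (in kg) 0.4466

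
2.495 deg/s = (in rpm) 0.4158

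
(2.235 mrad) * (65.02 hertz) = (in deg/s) 8.326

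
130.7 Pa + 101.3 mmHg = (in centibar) 13.64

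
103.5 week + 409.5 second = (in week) 103.5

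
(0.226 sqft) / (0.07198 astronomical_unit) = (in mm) 1.95e-09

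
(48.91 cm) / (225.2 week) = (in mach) 1.055e-11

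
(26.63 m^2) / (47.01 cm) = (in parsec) 1.836e-15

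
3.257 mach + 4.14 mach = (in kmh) 9067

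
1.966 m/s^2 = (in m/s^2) 1.966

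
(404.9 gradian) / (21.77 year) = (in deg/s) 5.308e-07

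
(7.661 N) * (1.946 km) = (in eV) 9.305e+22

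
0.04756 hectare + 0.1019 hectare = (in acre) 0.3693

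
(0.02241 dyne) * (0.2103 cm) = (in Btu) 4.467e-13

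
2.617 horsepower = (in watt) 1951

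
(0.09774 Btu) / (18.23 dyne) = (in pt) 1.603e+09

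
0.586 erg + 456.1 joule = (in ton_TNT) 1.09e-07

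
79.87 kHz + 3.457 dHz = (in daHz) 7987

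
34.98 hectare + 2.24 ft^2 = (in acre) 86.44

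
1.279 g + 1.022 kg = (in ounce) 36.1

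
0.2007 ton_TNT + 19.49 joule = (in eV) 5.241e+27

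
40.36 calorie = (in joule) 168.9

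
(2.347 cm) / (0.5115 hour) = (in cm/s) 0.001275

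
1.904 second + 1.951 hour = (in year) 0.0002228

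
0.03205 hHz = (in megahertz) 3.205e-06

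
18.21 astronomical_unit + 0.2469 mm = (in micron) 2.724e+18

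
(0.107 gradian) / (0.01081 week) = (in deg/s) 1.473e-05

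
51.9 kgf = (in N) 509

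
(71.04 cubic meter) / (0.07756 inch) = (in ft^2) 3.882e+05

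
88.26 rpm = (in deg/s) 529.6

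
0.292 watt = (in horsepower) 0.0003916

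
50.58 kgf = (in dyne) 4.96e+07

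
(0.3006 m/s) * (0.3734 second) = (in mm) 112.2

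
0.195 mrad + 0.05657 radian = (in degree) 3.252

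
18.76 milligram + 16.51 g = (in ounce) 0.583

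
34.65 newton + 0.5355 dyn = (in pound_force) 7.79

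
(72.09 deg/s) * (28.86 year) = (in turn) 1.823e+08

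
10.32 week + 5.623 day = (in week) 11.12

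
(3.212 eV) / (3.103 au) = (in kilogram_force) 1.13e-31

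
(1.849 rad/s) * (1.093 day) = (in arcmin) 6.003e+08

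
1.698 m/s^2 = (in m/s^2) 1.698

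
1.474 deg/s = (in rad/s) 0.02573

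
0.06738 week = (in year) 0.001292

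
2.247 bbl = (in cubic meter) 0.3572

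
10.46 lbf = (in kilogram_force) 4.745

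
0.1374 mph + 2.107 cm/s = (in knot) 0.1604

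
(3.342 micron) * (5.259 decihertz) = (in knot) 3.416e-06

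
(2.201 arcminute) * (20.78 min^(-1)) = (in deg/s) 0.0127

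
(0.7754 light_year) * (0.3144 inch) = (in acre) 1.448e+10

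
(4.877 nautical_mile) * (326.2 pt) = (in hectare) 0.1039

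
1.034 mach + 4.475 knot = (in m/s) 354.4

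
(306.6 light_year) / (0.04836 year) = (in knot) 3.697e+12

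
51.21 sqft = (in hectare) 0.0004758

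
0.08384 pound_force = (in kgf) 0.03803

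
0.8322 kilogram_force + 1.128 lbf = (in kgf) 1.344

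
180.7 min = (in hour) 3.012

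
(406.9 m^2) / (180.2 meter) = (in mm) 2258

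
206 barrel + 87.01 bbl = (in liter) 4.658e+04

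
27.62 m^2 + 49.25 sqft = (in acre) 0.007956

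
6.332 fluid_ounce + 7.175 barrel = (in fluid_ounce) 3.858e+04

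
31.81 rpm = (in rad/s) 3.331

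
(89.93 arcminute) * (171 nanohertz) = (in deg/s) 2.563e-07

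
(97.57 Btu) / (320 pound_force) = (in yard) 79.09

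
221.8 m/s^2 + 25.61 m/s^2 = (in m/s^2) 247.4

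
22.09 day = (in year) 0.06052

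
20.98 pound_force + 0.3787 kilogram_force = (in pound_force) 21.81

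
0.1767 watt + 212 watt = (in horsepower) 0.2845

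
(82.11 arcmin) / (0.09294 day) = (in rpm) 2.84e-05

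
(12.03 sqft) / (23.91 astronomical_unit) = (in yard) 3.417e-13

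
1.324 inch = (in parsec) 1.09e-18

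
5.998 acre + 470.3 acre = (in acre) 476.3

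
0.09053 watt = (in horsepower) 0.0001214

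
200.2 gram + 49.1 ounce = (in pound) 3.51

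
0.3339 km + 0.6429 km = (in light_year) 1.032e-13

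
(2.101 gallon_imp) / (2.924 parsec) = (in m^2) 1.059e-19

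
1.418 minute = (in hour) 0.02363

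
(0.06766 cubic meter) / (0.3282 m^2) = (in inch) 8.116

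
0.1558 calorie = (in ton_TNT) 1.558e-10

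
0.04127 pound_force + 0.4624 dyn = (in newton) 0.1836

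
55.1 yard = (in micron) 5.038e+07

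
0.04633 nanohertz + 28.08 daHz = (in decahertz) 28.08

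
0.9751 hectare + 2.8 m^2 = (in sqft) 1.05e+05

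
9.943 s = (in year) 3.153e-07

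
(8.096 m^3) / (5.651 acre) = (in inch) 0.01394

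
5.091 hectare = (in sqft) 5.48e+05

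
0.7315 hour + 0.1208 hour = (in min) 51.14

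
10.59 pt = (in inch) 0.1471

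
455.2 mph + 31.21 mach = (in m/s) 1.083e+04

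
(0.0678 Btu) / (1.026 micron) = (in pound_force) 1.567e+07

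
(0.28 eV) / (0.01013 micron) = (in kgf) 4.516e-13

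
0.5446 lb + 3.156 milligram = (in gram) 247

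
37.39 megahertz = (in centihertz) 3.739e+09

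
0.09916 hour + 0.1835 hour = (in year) 3.227e-05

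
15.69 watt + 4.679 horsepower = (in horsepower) 4.7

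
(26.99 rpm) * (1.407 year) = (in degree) 7.185e+09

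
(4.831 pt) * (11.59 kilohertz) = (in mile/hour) 44.19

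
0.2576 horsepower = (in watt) 192.1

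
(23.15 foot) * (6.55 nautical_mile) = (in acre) 21.15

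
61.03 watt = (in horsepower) 0.08184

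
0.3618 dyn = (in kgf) 3.689e-07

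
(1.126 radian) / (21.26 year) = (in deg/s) 9.623e-08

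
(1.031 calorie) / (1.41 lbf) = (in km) 0.0006878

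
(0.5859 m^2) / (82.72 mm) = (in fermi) 7.083e+15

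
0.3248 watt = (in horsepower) 0.0004356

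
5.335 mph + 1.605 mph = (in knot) 6.031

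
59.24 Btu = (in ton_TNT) 1.494e-05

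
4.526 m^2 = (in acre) 0.001118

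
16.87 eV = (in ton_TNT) 6.46e-28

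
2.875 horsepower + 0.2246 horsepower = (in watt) 2311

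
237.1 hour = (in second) 8.536e+05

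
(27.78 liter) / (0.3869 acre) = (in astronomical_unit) 1.186e-16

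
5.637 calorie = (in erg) 2.359e+08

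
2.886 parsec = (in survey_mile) 5.533e+13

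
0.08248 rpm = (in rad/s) 0.008637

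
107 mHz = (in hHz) 0.00107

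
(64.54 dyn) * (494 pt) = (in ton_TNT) 2.688e-14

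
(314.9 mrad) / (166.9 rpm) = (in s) 0.01802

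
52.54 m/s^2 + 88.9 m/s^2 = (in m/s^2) 141.4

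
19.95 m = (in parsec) 6.465e-16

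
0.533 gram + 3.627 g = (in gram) 4.16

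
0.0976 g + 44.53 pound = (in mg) 2.02e+07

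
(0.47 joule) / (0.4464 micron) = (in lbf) 2.367e+05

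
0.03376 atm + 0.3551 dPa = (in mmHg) 25.66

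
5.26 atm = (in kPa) 533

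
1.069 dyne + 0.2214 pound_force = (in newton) 0.9848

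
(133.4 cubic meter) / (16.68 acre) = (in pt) 5.602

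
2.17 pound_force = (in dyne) 9.653e+05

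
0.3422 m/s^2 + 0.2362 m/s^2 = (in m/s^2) 0.5784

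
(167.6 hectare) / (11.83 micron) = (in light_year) 1.497e-05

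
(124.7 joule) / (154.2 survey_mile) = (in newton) 0.0005025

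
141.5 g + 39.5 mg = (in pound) 0.312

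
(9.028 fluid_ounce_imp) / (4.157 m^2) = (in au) 4.125e-16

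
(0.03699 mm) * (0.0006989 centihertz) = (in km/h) 9.307e-10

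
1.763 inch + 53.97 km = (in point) 1.53e+08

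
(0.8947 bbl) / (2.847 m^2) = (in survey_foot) 0.1639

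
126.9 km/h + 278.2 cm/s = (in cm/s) 3803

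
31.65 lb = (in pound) 31.65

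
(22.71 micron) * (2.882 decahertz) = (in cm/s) 0.06545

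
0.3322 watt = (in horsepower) 0.0004455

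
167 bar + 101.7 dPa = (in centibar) 1.67e+04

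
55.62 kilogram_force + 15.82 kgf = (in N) 700.6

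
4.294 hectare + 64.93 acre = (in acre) 75.54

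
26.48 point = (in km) 9.342e-06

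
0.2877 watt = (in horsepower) 0.0003858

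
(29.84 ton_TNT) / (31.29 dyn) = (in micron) 3.99e+20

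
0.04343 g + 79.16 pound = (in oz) 1267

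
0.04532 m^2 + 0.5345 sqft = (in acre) 2.347e-05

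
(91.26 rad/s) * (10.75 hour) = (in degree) 2.024e+08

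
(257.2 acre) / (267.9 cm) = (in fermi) 3.885e+20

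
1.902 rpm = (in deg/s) 11.41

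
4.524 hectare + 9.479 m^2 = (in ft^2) 4.871e+05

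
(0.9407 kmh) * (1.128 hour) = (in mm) 1.061e+06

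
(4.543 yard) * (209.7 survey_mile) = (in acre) 346.4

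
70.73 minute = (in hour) 1.179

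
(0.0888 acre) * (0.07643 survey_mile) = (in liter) 4.42e+07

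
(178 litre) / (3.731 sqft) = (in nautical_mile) 0.0002773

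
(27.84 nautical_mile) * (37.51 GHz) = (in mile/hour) 4.326e+15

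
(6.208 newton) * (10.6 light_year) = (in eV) 3.886e+36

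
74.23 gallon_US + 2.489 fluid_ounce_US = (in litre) 281.1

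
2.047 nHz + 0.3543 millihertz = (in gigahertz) 3.543e-13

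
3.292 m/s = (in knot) 6.399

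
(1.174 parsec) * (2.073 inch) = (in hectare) 1.907e+11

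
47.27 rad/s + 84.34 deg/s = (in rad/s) 48.74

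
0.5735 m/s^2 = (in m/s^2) 0.5735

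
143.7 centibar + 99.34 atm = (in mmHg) 7.658e+04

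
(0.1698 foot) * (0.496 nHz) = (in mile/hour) 5.742e-11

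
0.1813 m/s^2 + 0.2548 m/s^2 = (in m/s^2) 0.4361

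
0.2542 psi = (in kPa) 1.753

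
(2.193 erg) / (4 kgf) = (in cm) 5.591e-07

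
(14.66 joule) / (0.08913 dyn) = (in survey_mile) 1.022e+04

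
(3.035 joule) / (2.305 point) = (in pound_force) 839.1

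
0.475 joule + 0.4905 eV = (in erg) 4.75e+06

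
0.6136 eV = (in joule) 9.831e-20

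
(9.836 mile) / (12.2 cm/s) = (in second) 1.298e+05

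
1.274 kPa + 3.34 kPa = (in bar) 0.04614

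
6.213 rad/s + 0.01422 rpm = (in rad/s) 6.214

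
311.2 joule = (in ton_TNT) 7.438e-08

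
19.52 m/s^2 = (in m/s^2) 19.52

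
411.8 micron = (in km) 4.118e-07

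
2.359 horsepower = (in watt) 1759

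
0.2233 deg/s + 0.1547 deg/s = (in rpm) 0.063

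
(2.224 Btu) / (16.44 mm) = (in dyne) 1.427e+10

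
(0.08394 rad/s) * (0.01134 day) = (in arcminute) 2.827e+05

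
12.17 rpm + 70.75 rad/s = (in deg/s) 4127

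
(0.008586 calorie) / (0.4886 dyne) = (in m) 7352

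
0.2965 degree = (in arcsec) 1067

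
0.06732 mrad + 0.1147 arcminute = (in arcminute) 0.3461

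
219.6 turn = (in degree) 7.906e+04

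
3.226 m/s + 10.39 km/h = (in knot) 11.88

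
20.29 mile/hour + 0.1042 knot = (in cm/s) 912.4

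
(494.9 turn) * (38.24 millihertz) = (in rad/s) 118.9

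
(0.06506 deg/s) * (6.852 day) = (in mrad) 6.722e+05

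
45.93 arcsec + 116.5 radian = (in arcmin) 4.005e+05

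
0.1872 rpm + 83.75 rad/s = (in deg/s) 4800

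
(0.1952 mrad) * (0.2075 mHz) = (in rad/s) 4.05e-08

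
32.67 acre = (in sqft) 1.423e+06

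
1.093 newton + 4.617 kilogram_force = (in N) 46.37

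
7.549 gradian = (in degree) 6.794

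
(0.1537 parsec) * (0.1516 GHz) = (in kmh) 2.588e+24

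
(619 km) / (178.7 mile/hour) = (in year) 0.0002457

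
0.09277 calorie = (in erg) 3.881e+06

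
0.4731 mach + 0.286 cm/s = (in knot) 313.1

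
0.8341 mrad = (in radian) 0.0008341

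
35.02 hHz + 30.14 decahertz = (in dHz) 3.803e+04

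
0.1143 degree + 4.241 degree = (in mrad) 76.01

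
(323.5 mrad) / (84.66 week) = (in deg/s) 3.62e-07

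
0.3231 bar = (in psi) 4.686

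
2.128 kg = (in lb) 4.691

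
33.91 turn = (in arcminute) 7.325e+05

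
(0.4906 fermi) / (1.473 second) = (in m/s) 3.331e-16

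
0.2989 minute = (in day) 0.0002076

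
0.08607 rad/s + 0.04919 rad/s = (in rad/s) 0.1353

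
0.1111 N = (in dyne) 1.111e+04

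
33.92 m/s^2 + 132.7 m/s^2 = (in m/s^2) 166.6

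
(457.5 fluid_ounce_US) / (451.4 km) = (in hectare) 2.997e-12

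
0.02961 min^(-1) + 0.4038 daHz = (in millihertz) 4038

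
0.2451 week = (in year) 0.004701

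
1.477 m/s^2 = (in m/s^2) 1.477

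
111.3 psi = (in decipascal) 7.674e+06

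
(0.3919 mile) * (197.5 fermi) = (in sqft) 1.341e-09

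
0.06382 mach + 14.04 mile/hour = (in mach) 0.08225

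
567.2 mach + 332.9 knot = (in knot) 3.758e+05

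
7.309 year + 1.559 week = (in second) 2.314e+08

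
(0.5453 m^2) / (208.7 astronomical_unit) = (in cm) 1.747e-12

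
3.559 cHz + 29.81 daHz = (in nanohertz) 2.981e+11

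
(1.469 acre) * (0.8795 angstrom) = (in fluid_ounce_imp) 0.0184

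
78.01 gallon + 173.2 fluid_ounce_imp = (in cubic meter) 0.3002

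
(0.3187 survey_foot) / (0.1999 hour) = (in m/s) 0.000135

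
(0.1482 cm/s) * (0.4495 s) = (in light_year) 7.041e-20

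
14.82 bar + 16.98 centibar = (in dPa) 1.499e+07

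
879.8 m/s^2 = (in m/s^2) 879.8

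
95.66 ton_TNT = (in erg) 4.002e+18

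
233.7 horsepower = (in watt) 1.743e+05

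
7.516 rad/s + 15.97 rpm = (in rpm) 87.74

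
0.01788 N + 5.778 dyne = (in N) 0.01794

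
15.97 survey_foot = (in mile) 0.003025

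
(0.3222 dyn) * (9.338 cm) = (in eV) 1.878e+12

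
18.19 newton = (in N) 18.19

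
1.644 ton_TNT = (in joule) 6.878e+09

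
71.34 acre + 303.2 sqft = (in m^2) 2.887e+05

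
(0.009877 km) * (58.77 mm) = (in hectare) 5.805e-05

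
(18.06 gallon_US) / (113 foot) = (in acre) 4.905e-07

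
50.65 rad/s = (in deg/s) 2902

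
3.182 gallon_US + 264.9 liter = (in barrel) 1.742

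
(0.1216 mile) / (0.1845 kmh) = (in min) 63.64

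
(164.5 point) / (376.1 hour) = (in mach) 1.259e-10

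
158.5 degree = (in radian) 2.766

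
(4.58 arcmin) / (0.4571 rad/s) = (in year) 9.242e-11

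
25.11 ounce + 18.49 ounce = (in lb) 2.725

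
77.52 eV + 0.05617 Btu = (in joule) 59.26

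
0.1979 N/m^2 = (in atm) 1.953e-06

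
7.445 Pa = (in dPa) 74.45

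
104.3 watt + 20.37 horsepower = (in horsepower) 20.51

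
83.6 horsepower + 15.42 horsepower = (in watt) 7.384e+04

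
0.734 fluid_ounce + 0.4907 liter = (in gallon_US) 0.1354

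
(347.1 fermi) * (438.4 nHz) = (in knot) 2.958e-19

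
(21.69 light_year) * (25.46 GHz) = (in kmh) 1.881e+28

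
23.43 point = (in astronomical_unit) 5.525e-14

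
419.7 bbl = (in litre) 6.673e+04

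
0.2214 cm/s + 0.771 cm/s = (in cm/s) 0.9924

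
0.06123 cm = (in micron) 612.3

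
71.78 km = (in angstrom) 7.178e+14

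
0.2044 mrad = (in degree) 0.01171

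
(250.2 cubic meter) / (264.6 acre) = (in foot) 0.0007666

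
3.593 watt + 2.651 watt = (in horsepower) 0.008373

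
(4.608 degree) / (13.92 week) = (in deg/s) 5.473e-07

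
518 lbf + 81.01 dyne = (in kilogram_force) 235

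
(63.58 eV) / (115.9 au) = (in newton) 5.875e-31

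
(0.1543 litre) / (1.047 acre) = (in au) 2.434e-19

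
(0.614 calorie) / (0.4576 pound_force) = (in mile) 0.0007842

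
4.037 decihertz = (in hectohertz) 0.004037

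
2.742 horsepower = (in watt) 2045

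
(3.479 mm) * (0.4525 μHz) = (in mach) 4.623e-12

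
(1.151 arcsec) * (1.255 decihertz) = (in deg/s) 4.013e-05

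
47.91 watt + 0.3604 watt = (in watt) 48.27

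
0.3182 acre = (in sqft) 1.386e+04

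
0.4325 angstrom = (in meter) 4.325e-11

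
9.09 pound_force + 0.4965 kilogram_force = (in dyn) 4.53e+06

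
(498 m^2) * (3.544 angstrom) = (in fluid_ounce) 0.005968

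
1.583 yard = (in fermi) 1.447e+15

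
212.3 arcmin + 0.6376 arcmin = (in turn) 0.009858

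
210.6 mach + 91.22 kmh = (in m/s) 7.173e+04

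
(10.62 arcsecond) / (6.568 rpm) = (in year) 2.374e-12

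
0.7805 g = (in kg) 0.0007805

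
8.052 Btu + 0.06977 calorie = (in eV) 5.303e+22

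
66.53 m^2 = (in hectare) 0.006653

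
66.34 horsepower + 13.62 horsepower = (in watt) 5.963e+04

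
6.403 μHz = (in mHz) 0.006403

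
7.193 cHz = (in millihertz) 71.93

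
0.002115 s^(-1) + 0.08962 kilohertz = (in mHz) 8.962e+04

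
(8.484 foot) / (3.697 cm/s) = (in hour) 0.01943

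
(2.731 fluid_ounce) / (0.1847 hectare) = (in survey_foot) 1.435e-07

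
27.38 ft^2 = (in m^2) 2.544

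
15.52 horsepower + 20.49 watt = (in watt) 1.159e+04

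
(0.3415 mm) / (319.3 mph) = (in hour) 6.646e-10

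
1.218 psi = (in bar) 0.08398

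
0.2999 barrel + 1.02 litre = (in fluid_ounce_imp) 1714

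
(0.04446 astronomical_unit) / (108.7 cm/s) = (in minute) 1.02e+08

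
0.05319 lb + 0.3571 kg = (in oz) 13.45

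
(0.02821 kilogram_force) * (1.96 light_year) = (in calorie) 1.226e+15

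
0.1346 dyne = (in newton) 1.346e-06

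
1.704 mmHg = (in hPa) 2.272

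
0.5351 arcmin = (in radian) 0.0001557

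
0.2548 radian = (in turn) 0.04055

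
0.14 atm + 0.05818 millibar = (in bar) 0.1419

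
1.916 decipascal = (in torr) 0.001437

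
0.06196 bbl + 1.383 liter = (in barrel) 0.07066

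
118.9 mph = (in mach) 0.1561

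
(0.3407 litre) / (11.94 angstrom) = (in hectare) 28.53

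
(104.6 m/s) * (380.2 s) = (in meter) 3.977e+04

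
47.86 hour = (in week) 0.2849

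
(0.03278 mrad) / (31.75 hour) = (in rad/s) 2.868e-10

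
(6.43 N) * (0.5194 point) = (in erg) 1.178e+04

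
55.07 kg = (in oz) 1943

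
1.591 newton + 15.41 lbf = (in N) 70.14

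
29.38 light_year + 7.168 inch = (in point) 7.879e+20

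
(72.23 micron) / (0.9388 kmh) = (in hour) 7.694e-08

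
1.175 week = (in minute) 1.184e+04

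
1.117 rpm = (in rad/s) 0.117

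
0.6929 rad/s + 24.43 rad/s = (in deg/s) 1439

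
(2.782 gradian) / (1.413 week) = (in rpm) 4.883e-07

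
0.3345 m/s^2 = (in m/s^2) 0.3345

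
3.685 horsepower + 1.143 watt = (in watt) 2749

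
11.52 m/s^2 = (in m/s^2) 11.52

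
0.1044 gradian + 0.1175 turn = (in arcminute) 2544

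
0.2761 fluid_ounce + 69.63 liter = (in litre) 69.64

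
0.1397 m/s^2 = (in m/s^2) 0.1397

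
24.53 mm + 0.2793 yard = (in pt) 793.5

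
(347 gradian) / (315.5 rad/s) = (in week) 2.857e-08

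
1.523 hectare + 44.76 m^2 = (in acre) 3.774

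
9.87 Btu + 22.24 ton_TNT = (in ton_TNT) 22.24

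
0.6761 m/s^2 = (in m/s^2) 0.6761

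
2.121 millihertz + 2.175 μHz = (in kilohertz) 2.123e-06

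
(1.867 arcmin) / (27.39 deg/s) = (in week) 1.878e-09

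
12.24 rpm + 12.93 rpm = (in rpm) 25.17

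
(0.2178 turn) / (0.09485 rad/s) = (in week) 2.386e-05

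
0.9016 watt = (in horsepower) 0.001209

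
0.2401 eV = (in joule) 3.847e-20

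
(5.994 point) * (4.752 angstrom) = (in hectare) 1.005e-16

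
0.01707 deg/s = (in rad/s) 0.0002979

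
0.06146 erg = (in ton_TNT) 1.469e-18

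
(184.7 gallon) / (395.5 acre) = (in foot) 1.433e-06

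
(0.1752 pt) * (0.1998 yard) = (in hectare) 1.129e-09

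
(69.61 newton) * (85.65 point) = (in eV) 1.313e+19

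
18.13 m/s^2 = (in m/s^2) 18.13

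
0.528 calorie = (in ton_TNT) 5.28e-10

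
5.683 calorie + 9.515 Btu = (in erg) 1.006e+11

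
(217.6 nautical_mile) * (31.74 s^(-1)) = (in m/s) 1.279e+07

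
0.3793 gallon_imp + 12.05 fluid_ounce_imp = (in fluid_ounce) 69.88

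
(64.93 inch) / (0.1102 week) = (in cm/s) 0.002474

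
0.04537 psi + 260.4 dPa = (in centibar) 0.3389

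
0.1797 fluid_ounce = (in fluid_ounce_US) 0.1797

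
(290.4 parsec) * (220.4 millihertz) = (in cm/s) 1.975e+20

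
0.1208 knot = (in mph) 0.139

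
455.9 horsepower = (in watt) 3.4e+05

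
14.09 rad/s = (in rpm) 134.5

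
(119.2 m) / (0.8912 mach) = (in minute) 0.006547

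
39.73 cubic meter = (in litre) 3.973e+04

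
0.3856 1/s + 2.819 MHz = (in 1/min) 1.691e+08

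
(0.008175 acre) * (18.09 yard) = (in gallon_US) 1.446e+05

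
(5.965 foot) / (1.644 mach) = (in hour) 9.022e-07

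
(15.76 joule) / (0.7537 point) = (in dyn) 5.927e+09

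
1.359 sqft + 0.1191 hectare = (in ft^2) 1.282e+04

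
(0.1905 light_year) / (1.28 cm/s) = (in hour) 3.911e+13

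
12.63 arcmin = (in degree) 0.2105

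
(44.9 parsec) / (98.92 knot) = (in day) 3.151e+11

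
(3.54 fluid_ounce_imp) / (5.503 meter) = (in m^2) 1.828e-05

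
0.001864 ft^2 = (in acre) 4.279e-08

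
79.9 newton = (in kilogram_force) 8.148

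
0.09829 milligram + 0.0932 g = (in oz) 0.003291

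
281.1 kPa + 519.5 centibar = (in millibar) 8006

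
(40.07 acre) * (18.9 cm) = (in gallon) 8.096e+06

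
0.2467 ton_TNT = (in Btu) 9.783e+05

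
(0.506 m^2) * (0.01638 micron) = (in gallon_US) 2.19e-06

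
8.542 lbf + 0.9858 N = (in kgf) 3.975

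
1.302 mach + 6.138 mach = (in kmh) 9120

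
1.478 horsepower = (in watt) 1102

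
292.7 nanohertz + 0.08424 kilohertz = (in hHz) 0.8424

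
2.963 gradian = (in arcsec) 9600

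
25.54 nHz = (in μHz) 0.02554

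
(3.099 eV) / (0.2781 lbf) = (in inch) 1.58e-17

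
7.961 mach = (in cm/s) 2.711e+05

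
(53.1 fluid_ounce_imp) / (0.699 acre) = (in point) 0.001512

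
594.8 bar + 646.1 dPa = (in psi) 8627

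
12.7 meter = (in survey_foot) 41.67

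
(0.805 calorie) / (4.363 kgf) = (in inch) 3.099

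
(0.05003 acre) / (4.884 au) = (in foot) 9.091e-10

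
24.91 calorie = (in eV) 6.505e+20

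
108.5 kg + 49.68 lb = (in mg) 1.31e+08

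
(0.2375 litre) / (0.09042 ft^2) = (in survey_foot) 0.09276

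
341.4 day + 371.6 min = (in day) 341.7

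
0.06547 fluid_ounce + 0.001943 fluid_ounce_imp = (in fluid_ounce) 0.06734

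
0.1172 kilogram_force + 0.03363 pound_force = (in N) 1.299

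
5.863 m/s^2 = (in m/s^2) 5.863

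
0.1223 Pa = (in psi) 1.774e-05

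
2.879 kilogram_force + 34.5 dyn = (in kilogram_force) 2.879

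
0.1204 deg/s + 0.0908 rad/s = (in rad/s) 0.0929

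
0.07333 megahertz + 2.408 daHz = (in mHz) 7.335e+07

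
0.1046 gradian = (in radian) 0.001643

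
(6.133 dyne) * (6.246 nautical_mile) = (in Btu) 0.0006724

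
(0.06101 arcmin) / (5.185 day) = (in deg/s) 2.27e-09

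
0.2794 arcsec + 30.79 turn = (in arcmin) 6.651e+05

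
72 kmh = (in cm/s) 2000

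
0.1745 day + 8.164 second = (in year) 0.0004783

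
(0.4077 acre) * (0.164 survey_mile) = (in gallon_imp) 9.579e+07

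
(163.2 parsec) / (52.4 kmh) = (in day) 4.004e+12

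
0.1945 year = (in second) 6.134e+06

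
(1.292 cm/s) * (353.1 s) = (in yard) 4.989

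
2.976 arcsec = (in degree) 0.0008267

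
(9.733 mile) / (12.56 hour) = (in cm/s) 34.64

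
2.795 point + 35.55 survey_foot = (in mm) 1.084e+04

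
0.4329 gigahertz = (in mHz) 4.329e+11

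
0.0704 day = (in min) 101.4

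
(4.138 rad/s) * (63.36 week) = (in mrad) 1.586e+11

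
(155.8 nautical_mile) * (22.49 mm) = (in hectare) 0.6489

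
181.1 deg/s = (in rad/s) 3.161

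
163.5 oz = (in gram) 4635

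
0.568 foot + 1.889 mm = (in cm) 17.5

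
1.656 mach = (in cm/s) 5.639e+04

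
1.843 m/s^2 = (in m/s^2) 1.843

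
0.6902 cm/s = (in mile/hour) 0.01544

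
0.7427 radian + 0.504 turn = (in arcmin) 1.344e+04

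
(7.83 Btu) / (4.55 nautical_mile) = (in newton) 0.9804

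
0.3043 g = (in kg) 0.0003043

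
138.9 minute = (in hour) 2.315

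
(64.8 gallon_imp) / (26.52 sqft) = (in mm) 119.6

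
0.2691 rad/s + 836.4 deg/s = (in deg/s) 851.8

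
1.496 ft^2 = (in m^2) 0.139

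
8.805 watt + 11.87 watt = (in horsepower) 0.02773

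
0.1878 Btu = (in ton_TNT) 4.736e-08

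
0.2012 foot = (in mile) 3.811e-05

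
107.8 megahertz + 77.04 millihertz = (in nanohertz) 1.078e+17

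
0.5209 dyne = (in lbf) 1.171e-06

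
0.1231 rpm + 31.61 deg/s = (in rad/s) 0.5646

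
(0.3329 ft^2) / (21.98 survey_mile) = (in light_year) 9.241e-23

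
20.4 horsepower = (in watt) 1.521e+04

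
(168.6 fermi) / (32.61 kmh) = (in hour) 5.17e-18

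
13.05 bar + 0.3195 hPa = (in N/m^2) 1.305e+06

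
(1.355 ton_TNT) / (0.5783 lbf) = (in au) 0.01473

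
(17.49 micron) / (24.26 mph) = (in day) 1.867e-11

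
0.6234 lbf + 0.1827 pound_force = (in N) 3.586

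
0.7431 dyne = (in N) 7.431e-06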